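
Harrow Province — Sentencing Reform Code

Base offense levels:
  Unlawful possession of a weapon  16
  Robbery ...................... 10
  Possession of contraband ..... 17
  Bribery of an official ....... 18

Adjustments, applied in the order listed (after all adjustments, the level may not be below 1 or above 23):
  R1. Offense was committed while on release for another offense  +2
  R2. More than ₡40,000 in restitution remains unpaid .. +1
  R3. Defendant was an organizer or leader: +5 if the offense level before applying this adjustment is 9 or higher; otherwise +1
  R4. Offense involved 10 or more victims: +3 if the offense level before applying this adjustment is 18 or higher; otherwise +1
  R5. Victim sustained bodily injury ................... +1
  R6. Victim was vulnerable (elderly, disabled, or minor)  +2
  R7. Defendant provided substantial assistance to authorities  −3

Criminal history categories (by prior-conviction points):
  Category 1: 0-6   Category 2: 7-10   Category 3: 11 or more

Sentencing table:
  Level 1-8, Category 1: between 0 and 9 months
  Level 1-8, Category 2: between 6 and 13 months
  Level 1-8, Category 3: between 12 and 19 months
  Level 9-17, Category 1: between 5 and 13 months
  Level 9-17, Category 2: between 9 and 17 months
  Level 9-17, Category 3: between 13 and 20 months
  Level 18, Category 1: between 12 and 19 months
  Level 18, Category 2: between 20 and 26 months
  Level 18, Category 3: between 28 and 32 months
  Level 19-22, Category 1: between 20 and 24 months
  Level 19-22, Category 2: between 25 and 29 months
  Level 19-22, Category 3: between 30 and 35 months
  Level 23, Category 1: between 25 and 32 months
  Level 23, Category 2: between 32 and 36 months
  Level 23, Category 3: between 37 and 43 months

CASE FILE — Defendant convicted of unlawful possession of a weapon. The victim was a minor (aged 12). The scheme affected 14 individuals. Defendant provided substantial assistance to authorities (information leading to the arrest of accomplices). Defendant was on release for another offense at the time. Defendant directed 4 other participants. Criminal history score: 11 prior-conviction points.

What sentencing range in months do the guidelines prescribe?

37-43 months

Base offense level for unlawful possession of a weapon: 16.
R1 applies: 16 + 2 = 18.
R3 applies (level before this adjustment is 18 ≥ 9, so +5): 18 + 5 = 23.
R4 applies (level before this adjustment is 23 ≥ 18, so +3): 23 + 3 = 26.
R5 does not apply.
R6 applies: 26 + 2 = 28.
R7 applies: 28 − 3 = 25.
Level 25 exceeds the maximum of 23; capped at 23.
Final offense level: 23.
Criminal history: 11 prior points → Category 3 (11+).
Level 23 falls in the 23 band.
Grid: Level 23 × Category 3 = 37-43 months.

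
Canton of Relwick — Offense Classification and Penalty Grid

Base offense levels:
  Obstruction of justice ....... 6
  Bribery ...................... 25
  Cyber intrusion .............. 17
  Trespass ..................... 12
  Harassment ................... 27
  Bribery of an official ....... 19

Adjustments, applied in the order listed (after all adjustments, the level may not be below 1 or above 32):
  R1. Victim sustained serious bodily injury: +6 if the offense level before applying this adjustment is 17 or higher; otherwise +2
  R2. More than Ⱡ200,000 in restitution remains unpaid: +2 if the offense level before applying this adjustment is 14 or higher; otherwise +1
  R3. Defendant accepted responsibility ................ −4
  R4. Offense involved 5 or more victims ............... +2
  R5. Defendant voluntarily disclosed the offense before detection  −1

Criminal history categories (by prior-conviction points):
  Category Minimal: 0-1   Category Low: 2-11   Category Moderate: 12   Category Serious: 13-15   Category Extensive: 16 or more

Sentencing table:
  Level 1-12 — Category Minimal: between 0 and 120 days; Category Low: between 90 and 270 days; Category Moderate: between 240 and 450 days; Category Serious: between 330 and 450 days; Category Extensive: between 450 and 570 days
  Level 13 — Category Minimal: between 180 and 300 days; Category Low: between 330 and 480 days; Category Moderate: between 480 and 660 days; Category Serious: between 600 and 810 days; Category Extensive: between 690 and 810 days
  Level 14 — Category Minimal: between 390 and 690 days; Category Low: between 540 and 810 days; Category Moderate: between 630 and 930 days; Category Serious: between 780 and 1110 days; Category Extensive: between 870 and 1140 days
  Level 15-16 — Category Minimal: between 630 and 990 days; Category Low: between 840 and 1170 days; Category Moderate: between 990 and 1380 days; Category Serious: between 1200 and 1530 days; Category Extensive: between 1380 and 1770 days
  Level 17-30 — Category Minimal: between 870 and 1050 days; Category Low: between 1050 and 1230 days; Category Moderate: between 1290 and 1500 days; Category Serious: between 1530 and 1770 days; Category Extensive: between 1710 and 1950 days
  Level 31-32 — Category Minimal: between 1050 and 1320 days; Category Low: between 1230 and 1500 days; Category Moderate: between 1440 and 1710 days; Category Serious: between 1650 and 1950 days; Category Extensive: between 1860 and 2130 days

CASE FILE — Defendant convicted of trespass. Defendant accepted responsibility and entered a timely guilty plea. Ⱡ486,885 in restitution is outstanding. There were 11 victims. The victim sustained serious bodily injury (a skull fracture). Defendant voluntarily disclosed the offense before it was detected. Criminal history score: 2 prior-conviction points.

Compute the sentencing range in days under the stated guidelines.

330-480 days

Base offense level for trespass: 12.
R1 applies (level before this adjustment is 12 < 17, so +2): 12 + 2 = 14.
R2 applies (level before this adjustment is 14 ≥ 14, so +2): 14 + 2 = 16.
R3 applies: 16 − 4 = 12.
R4 applies: 12 + 2 = 14.
R5 applies: 14 − 1 = 13.
Final offense level: 13.
Criminal history: 2 prior points → Category Low (2-11).
Level 13 falls in the 13 band.
Grid: Level 13 × Category Low = 330-480 days.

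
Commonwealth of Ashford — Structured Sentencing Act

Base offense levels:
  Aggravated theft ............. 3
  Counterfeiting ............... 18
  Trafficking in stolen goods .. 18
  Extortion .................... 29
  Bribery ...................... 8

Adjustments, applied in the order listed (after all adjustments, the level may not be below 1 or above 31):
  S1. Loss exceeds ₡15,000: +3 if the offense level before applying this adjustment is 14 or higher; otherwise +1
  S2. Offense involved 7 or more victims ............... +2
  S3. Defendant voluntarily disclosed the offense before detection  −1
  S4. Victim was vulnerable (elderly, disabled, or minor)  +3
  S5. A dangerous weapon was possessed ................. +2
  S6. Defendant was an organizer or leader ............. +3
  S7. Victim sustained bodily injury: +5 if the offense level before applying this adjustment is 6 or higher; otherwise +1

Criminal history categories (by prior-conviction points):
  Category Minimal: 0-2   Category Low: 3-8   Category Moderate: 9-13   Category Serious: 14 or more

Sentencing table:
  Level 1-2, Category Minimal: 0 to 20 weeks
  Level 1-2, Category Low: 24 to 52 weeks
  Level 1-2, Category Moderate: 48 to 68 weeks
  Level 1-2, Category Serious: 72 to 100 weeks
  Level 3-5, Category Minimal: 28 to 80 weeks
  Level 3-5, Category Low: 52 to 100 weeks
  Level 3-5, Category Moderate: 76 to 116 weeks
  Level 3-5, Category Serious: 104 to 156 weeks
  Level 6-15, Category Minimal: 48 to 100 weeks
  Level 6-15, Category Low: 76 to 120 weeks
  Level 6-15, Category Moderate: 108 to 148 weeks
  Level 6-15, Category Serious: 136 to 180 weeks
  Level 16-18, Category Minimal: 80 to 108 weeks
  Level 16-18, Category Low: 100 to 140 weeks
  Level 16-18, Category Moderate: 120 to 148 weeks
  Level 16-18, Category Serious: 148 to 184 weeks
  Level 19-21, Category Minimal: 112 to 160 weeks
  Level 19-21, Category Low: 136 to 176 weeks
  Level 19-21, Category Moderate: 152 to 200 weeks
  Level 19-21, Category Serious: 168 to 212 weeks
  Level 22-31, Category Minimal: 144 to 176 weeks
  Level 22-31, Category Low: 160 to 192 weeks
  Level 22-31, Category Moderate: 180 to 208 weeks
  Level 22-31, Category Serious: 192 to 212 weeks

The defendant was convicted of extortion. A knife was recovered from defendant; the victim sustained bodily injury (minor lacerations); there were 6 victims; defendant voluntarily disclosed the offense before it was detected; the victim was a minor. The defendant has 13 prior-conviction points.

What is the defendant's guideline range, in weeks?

Base offense level for extortion: 29.
S1 does not apply.
S3 applies: 29 − 1 = 28.
S4 applies: 28 + 3 = 31.
S5 applies: 31 + 2 = 33.
S6 does not apply.
S7 applies (level before this adjustment is 33 ≥ 6, so +5): 33 + 5 = 38.
Level 38 exceeds the maximum of 31; capped at 31.
Final offense level: 31.
Criminal history: 13 prior points → Category Moderate (9-13).
Level 31 falls in the 22-31 band.
Grid: Level 22-31 × Category Moderate = 180-208 weeks.

180-208 weeks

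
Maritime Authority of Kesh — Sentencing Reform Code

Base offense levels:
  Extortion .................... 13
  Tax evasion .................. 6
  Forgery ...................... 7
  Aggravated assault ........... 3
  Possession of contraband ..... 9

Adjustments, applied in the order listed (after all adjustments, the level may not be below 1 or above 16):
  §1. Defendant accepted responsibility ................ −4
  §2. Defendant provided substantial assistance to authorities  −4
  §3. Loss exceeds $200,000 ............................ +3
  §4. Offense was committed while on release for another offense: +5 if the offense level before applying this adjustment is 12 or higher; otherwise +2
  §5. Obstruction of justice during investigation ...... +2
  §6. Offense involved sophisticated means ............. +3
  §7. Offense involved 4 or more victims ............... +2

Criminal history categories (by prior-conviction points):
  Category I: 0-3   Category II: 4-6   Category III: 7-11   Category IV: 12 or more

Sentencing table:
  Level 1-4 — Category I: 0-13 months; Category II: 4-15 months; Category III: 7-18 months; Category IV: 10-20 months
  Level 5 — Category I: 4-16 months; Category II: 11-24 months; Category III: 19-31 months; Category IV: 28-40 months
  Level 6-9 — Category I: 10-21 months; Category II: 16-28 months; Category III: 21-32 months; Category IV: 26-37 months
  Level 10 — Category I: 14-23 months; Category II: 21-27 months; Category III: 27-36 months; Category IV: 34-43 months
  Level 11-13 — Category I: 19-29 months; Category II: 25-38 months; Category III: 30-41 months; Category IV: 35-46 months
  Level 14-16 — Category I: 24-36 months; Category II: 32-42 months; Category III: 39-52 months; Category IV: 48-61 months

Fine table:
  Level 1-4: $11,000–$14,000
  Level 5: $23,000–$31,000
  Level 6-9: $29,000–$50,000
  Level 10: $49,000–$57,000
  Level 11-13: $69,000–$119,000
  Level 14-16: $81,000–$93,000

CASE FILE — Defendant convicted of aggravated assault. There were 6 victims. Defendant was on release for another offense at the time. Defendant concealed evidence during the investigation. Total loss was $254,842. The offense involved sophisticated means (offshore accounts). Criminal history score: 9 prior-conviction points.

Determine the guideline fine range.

Base offense level for aggravated assault: 3.
§3 applies: 3 + 3 = 6.
§4 applies (level before this adjustment is 6 < 12, so +2): 6 + 2 = 8.
§5 applies: 8 + 2 = 10.
§6 applies: 10 + 3 = 13.
§7 applies: 13 + 2 = 15.
Final offense level: 15.
Level 15 falls in the 14-16 band.
Fine table: Level 14-16 → $81,000–$93,000.

$81,000–$93,000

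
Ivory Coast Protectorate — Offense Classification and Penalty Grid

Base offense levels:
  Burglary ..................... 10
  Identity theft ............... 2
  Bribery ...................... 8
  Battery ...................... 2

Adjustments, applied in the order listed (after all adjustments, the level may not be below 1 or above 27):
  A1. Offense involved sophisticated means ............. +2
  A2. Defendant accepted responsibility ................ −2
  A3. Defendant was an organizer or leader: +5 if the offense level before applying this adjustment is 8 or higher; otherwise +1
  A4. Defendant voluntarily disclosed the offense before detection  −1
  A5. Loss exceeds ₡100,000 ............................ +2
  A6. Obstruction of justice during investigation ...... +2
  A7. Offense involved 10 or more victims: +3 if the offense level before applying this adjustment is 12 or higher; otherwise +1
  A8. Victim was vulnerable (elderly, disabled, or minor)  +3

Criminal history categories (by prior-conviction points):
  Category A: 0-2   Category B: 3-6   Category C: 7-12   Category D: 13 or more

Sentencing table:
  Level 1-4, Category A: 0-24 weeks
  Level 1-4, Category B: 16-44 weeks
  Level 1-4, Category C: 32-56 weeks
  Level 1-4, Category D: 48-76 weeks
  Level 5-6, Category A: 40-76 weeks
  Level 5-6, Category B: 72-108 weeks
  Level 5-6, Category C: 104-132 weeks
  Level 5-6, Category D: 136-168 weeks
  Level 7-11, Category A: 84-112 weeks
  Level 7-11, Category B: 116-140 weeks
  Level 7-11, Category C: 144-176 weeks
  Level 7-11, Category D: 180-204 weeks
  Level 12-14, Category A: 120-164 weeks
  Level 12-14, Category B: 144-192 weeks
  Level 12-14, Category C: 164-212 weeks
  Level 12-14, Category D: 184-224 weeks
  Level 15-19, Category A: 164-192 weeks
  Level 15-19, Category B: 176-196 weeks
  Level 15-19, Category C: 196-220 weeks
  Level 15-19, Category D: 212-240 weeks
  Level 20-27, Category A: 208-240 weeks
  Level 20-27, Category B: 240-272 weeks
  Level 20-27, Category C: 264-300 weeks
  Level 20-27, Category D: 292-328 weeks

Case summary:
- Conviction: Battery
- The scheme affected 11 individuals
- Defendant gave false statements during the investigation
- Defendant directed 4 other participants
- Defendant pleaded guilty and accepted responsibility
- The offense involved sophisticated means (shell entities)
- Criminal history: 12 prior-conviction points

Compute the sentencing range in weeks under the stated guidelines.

104-132 weeks

Base offense level for battery: 2.
A1 applies: 2 + 2 = 4.
A2 applies: 4 − 2 = 2.
A3 applies (level before this adjustment is 2 < 8, so +1): 2 + 1 = 3.
A6 applies: 3 + 2 = 5.
A7 applies (level before this adjustment is 5 < 12, so +1): 5 + 1 = 6.
Final offense level: 6.
Criminal history: 12 prior points → Category C (7-12).
Level 6 falls in the 5-6 band.
Grid: Level 5-6 × Category C = 104-132 weeks.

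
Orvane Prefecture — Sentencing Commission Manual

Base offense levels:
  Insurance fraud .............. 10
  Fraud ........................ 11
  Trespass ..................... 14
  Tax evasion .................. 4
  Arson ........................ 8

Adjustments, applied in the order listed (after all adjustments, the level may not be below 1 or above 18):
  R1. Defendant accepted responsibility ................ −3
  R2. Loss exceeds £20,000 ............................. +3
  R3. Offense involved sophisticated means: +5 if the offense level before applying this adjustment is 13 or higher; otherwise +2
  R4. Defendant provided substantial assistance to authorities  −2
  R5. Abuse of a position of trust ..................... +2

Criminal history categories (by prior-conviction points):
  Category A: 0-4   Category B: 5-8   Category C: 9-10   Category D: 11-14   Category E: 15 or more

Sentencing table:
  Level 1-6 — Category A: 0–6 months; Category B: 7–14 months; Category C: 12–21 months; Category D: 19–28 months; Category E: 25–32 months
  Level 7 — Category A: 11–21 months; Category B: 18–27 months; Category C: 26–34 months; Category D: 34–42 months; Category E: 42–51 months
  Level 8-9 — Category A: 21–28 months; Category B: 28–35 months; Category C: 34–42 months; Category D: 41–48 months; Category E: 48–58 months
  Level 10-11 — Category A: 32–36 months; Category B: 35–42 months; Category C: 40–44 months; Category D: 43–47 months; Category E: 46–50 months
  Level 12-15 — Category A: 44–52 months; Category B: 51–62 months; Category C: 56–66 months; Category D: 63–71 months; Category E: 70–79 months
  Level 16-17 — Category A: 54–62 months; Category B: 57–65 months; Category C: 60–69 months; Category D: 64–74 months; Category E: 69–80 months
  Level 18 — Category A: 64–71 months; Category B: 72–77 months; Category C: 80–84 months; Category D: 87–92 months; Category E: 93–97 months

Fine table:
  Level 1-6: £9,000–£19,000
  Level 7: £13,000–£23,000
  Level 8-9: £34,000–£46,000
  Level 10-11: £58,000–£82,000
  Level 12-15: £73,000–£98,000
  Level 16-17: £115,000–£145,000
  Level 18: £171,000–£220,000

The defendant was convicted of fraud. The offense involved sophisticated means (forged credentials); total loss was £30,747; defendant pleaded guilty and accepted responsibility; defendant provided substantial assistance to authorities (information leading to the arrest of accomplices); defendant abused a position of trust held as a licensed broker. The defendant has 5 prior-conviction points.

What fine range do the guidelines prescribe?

Base offense level for fraud: 11.
R1 applies: 11 − 3 = 8.
R2 applies: 8 + 3 = 11.
R3 applies (level before this adjustment is 11 < 13, so +2): 11 + 2 = 13.
R4 applies: 13 − 2 = 11.
R5 applies: 11 + 2 = 13.
Final offense level: 13.
Level 13 falls in the 12-15 band.
Fine table: Level 12-15 → £73,000–£98,000.

£73,000–£98,000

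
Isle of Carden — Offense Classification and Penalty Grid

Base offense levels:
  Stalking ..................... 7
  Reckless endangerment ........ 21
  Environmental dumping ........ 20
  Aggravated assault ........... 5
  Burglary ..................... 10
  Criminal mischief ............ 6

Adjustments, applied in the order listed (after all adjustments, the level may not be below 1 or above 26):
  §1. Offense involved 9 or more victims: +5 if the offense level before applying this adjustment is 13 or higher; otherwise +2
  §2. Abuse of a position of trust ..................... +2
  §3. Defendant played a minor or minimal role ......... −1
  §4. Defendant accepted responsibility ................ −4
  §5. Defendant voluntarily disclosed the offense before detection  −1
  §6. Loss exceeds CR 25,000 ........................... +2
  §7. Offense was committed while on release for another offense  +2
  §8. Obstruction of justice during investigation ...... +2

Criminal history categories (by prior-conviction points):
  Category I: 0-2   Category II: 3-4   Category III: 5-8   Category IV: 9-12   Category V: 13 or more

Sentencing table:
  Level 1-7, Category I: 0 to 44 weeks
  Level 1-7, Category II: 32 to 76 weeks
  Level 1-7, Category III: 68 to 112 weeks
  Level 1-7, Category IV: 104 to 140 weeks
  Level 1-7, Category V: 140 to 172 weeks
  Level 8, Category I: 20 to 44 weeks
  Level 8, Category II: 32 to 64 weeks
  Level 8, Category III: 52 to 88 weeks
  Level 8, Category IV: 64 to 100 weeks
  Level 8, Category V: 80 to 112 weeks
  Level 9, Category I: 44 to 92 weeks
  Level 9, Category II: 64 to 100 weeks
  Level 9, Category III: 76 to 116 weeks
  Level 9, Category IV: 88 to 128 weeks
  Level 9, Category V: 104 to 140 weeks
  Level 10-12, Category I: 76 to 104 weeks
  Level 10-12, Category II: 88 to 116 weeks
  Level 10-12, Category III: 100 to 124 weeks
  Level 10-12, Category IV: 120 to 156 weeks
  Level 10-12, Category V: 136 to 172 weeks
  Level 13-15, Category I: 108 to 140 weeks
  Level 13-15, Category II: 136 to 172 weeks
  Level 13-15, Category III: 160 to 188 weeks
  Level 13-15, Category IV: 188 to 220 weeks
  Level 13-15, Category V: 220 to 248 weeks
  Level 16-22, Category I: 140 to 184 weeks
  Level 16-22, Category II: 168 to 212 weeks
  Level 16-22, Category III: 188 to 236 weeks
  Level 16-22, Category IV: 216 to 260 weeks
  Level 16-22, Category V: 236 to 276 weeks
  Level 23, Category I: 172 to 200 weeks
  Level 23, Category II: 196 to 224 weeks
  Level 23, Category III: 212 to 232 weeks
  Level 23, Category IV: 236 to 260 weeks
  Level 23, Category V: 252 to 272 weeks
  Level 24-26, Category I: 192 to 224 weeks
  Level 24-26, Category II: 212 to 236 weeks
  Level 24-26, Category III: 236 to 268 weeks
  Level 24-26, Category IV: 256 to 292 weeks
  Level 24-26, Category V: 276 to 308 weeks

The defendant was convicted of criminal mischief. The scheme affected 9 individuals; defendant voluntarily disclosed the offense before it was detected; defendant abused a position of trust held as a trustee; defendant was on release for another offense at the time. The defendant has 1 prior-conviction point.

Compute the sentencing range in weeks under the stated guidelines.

Base offense level for criminal mischief: 6.
§1 applies (level before this adjustment is 6 < 13, so +2): 6 + 2 = 8.
§2 applies: 8 + 2 = 10.
§3 does not apply.
§5 applies: 10 − 1 = 9.
§6 does not apply.
§7 applies: 9 + 2 = 11.
Final offense level: 11.
Criminal history: 1 prior point → Category I (0-2).
Level 11 falls in the 10-12 band.
Grid: Level 10-12 × Category I = 76-104 weeks.

76-104 weeks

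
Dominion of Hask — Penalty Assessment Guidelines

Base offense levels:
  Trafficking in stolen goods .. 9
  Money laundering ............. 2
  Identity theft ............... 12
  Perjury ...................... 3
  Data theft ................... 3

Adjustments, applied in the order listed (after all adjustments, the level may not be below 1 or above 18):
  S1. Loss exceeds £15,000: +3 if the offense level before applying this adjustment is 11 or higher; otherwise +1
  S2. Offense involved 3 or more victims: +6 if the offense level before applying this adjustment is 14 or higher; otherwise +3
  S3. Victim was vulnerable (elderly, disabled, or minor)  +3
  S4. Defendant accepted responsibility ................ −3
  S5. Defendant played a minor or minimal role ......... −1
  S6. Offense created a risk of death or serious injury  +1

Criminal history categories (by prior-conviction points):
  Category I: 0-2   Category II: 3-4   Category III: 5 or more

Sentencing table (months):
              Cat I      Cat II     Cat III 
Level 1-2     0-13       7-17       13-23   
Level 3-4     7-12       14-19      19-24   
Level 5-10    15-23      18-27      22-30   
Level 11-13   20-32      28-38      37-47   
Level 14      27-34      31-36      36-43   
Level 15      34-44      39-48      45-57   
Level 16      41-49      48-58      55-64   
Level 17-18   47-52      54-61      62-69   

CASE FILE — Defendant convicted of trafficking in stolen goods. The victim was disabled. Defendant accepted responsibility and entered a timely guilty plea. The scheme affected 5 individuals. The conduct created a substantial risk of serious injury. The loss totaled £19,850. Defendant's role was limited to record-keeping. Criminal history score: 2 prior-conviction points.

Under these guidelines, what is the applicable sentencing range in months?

Base offense level for trafficking in stolen goods: 9.
S1 applies (level before this adjustment is 9 < 11, so +1): 9 + 1 = 10.
S2 applies (level before this adjustment is 10 < 14, so +3): 10 + 3 = 13.
S3 applies: 13 + 3 = 16.
S4 applies: 16 − 3 = 13.
S5 applies: 13 − 1 = 12.
S6 applies: 12 + 1 = 13.
Final offense level: 13.
Criminal history: 2 prior points → Category I (0-2).
Level 13 falls in the 11-13 band.
Grid: Level 11-13 × Category I = 20-32 months.

20-32 months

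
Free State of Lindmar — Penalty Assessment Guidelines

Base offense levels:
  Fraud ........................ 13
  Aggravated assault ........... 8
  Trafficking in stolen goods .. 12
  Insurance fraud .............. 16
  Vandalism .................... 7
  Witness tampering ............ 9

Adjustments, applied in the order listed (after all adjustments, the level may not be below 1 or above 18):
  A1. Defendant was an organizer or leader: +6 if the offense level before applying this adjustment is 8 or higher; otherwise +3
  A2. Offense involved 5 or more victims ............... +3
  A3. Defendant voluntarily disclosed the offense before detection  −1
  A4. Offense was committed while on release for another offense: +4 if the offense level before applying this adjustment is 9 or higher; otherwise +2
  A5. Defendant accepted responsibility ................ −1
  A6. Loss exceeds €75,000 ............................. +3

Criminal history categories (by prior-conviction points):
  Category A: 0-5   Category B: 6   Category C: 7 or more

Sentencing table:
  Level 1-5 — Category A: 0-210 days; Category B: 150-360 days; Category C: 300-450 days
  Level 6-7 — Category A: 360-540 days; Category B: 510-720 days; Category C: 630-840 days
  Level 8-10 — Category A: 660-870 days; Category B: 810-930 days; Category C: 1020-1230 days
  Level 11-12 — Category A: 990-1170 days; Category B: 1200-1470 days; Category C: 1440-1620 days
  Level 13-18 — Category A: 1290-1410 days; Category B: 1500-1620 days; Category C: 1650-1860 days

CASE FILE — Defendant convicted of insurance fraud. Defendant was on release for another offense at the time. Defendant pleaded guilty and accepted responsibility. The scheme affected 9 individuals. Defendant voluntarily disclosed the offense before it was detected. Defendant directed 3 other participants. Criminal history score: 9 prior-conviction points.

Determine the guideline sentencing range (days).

1650-1860 days

Base offense level for insurance fraud: 16.
A1 applies (level before this adjustment is 16 ≥ 8, so +6): 16 + 6 = 22.
A2 applies: 22 + 3 = 25.
A3 applies: 25 − 1 = 24.
A4 applies (level before this adjustment is 24 ≥ 9, so +4): 24 + 4 = 28.
A5 applies: 28 − 1 = 27.
Level 27 exceeds the maximum of 18; capped at 18.
Final offense level: 18.
Criminal history: 9 prior points → Category C (7+).
Level 18 falls in the 13-18 band.
Grid: Level 13-18 × Category C = 1650-1860 days.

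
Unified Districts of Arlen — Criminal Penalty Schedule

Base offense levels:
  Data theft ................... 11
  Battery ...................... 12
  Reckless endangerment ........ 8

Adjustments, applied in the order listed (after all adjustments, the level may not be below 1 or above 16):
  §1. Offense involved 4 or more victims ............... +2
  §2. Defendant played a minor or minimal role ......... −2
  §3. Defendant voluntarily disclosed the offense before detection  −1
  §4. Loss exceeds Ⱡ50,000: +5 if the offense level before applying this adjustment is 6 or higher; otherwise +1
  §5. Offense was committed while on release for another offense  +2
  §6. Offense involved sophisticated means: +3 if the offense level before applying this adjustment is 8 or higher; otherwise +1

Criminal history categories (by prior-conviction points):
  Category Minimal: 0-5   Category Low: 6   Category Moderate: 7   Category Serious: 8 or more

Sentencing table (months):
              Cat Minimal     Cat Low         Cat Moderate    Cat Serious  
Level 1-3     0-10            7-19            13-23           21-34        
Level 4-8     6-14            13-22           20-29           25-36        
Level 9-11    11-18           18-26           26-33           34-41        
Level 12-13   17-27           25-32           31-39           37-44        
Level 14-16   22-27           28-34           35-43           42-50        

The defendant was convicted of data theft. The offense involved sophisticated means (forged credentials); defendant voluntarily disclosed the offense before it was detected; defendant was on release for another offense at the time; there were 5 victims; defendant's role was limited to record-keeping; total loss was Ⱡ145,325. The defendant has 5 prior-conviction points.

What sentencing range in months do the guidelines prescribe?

Base offense level for data theft: 11.
§1 applies: 11 + 2 = 13.
§2 applies: 13 − 2 = 11.
§3 applies: 11 − 1 = 10.
§4 applies (level before this adjustment is 10 ≥ 6, so +5): 10 + 5 = 15.
§5 applies: 15 + 2 = 17.
§6 applies (level before this adjustment is 17 ≥ 8, so +3): 17 + 3 = 20.
Level 20 exceeds the maximum of 16; capped at 16.
Final offense level: 16.
Criminal history: 5 prior points → Category Minimal (0-5).
Level 16 falls in the 14-16 band.
Grid: Level 14-16 × Category Minimal = 22-27 months.

22-27 months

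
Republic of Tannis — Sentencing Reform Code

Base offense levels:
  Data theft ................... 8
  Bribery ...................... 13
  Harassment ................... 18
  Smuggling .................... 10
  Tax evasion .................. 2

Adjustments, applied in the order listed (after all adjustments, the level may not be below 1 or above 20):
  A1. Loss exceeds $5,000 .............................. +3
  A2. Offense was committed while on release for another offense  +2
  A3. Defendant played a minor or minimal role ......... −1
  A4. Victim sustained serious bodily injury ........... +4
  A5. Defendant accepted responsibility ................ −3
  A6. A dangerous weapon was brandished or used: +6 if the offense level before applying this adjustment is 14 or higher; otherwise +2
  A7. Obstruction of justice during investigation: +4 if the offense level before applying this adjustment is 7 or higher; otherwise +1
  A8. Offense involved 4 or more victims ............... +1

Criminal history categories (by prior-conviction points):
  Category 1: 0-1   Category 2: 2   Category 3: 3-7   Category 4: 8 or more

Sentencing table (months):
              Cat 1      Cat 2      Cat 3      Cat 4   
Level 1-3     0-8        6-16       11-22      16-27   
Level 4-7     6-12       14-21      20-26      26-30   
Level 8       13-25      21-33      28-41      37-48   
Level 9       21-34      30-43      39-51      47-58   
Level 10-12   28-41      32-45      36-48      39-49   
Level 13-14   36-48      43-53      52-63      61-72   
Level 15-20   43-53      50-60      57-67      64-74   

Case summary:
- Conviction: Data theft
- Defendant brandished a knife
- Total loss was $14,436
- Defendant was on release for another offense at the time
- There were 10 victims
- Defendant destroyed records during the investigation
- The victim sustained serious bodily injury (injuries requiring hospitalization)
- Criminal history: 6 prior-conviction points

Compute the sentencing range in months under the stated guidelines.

Base offense level for data theft: 8.
A1 applies: 8 + 3 = 11.
A2 applies: 11 + 2 = 13.
A4 applies: 13 + 4 = 17.
A5 does not apply.
A6 applies (level before this adjustment is 17 ≥ 14, so +6): 17 + 6 = 23.
A7 applies (level before this adjustment is 23 ≥ 7, so +4): 23 + 4 = 27.
A8 applies: 27 + 1 = 28.
Level 28 exceeds the maximum of 20; capped at 20.
Final offense level: 20.
Criminal history: 6 prior points → Category 3 (3-7).
Level 20 falls in the 15-20 band.
Grid: Level 15-20 × Category 3 = 57-67 months.

57-67 months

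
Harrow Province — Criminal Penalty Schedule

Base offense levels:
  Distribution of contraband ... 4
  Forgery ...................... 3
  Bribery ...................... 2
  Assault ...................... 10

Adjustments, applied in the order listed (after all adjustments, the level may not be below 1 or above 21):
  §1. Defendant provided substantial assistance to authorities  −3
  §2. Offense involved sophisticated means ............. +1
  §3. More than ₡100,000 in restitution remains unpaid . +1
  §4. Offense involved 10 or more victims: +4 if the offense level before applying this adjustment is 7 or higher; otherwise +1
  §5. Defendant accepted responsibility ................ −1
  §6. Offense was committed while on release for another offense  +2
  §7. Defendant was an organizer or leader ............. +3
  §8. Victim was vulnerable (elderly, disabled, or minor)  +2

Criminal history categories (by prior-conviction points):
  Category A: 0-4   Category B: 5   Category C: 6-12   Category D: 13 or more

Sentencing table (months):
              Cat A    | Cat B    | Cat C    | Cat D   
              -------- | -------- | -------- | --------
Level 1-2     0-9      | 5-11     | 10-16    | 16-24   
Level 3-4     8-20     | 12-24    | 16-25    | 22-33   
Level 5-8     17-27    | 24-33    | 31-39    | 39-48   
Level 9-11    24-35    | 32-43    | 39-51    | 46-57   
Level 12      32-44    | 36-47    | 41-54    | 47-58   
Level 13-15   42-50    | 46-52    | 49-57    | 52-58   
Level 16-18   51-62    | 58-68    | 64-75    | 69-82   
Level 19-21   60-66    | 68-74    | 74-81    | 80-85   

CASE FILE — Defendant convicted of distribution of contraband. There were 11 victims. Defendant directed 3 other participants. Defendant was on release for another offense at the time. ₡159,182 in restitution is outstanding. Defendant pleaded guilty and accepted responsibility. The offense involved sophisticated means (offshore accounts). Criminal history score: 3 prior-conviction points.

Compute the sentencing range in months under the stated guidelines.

Base offense level for distribution of contraband: 4.
§2 applies: 4 + 1 = 5.
§3 applies: 5 + 1 = 6.
§4 applies (level before this adjustment is 6 < 7, so +1): 6 + 1 = 7.
§5 applies: 7 − 1 = 6.
§6 applies: 6 + 2 = 8.
§7 applies: 8 + 3 = 11.
§8 does not apply.
Final offense level: 11.
Criminal history: 3 prior points → Category A (0-4).
Level 11 falls in the 9-11 band.
Grid: Level 9-11 × Category A = 24-35 months.

24-35 months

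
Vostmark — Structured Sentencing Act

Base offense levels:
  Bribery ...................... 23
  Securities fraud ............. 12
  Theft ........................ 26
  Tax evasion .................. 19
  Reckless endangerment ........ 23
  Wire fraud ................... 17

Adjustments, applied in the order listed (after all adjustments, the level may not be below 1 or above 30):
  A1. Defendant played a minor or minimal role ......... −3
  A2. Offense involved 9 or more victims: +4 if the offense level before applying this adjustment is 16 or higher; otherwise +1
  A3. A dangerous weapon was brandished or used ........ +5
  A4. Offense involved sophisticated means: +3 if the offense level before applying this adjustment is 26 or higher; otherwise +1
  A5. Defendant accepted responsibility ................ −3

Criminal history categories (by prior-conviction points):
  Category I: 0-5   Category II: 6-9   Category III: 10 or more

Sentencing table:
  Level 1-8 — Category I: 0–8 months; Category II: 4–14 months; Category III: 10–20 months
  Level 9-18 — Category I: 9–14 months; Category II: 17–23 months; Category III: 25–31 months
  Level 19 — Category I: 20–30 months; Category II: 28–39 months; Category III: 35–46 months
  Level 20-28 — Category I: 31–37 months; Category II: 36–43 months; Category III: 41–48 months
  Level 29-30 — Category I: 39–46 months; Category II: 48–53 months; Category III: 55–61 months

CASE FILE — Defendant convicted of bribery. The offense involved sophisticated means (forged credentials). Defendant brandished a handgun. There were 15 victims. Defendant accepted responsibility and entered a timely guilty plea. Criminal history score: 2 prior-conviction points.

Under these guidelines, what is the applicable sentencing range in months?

39-46 months

Base offense level for bribery: 23.
A2 applies (level before this adjustment is 23 ≥ 16, so +4): 23 + 4 = 27.
A3 applies: 27 + 5 = 32.
A4 applies (level before this adjustment is 32 ≥ 26, so +3): 32 + 3 = 35.
A5 applies: 35 − 3 = 32.
Level 32 exceeds the maximum of 30; capped at 30.
Final offense level: 30.
Criminal history: 2 prior points → Category I (0-5).
Level 30 falls in the 29-30 band.
Grid: Level 29-30 × Category I = 39-46 months.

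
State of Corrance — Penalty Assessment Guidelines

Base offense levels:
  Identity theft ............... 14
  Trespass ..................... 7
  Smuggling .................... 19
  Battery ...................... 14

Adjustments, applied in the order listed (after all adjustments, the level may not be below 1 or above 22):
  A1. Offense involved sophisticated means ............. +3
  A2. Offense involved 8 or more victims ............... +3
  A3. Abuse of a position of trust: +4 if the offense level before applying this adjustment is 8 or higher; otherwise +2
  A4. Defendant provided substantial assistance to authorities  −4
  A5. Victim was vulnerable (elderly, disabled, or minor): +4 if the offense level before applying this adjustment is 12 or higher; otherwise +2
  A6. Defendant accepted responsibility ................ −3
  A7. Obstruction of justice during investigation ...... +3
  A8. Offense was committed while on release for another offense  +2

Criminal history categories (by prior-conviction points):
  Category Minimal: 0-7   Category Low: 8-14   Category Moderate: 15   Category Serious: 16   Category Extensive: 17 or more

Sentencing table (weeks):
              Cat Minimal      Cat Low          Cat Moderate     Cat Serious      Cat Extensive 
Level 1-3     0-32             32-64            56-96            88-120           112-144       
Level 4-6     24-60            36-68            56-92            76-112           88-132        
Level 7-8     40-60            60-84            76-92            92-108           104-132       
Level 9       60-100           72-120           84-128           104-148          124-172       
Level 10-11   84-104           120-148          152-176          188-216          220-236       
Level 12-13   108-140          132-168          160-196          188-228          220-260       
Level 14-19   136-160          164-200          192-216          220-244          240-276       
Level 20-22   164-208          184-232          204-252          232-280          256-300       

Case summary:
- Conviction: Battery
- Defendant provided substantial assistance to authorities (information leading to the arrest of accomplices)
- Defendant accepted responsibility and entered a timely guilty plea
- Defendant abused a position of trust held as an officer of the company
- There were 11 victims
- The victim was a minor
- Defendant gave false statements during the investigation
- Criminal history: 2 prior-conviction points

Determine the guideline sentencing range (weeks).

164-208 weeks

Base offense level for battery: 14.
A2 applies: 14 + 3 = 17.
A3 applies (level before this adjustment is 17 ≥ 8, so +4): 17 + 4 = 21.
A4 applies: 21 − 4 = 17.
A5 applies (level before this adjustment is 17 ≥ 12, so +4): 17 + 4 = 21.
A6 applies: 21 − 3 = 18.
A7 applies: 18 + 3 = 21.
A8 does not apply.
Final offense level: 21.
Criminal history: 2 prior points → Category Minimal (0-7).
Level 21 falls in the 20-22 band.
Grid: Level 20-22 × Category Minimal = 164-208 weeks.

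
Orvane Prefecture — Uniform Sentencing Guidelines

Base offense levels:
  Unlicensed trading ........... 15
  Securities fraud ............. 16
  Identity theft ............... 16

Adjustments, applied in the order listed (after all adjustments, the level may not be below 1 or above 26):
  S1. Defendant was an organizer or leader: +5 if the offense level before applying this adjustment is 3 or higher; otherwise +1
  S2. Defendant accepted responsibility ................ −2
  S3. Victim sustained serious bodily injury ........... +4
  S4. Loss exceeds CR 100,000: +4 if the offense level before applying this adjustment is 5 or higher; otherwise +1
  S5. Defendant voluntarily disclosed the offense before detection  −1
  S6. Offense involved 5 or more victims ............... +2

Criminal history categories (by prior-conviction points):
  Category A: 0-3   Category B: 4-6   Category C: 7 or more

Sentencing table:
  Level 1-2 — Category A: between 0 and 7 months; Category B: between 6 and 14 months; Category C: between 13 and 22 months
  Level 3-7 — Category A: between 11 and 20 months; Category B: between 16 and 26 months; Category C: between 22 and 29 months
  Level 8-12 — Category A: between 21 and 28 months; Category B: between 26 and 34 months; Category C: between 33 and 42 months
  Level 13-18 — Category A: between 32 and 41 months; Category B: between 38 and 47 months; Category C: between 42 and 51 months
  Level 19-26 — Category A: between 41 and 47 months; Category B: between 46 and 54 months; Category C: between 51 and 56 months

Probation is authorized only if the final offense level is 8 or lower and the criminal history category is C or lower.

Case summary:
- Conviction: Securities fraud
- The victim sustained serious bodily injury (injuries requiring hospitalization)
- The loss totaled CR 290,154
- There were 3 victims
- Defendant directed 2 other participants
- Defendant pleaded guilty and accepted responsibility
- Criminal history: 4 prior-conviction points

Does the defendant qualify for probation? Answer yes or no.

No

Base offense level for securities fraud: 16.
S1 applies (level before this adjustment is 16 ≥ 3, so +5): 16 + 5 = 21.
S2 applies: 21 − 2 = 19.
S3 applies: 19 + 4 = 23.
S4 applies (level before this adjustment is 23 ≥ 5, so +4): 23 + 4 = 27.
S6 does not apply.
Level 27 exceeds the maximum of 26; capped at 26.
Final offense level: 26.
Criminal history: 4 prior points → Category B (4-6).
Level 26 falls in the 19-26 band.
Grid: Level 19-26 × Category B = 46-54 months.
Probation check: level 26 > 8 and category B ≤ C → not eligible.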